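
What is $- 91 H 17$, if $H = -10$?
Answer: $15470$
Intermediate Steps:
$- 91 H 17 = \left(-91\right) \left(-10\right) 17 = 910 \cdot 17 = 15470$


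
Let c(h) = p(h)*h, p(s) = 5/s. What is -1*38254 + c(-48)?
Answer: -38249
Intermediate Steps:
c(h) = 5 (c(h) = (5/h)*h = 5)
-1*38254 + c(-48) = -1*38254 + 5 = -38254 + 5 = -38249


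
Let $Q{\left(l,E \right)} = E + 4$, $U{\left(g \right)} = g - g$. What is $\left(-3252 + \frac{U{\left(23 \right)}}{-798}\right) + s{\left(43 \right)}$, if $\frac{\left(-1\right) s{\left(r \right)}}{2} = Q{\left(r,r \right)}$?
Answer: $-3346$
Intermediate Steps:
$U{\left(g \right)} = 0$
$Q{\left(l,E \right)} = 4 + E$
$s{\left(r \right)} = -8 - 2 r$ ($s{\left(r \right)} = - 2 \left(4 + r\right) = -8 - 2 r$)
$\left(-3252 + \frac{U{\left(23 \right)}}{-798}\right) + s{\left(43 \right)} = \left(-3252 + \frac{0}{-798}\right) - 94 = \left(-3252 + 0 \left(- \frac{1}{798}\right)\right) - 94 = \left(-3252 + 0\right) - 94 = -3252 - 94 = -3346$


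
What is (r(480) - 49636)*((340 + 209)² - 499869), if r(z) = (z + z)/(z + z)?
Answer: 9850959180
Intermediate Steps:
r(z) = 1 (r(z) = (2*z)/((2*z)) = (2*z)*(1/(2*z)) = 1)
(r(480) - 49636)*((340 + 209)² - 499869) = (1 - 49636)*((340 + 209)² - 499869) = -49635*(549² - 499869) = -49635*(301401 - 499869) = -49635*(-198468) = 9850959180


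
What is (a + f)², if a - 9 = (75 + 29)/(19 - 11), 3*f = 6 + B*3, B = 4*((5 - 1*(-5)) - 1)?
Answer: 3600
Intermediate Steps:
B = 36 (B = 4*((5 + 5) - 1) = 4*(10 - 1) = 4*9 = 36)
f = 38 (f = (6 + 36*3)/3 = (6 + 108)/3 = (⅓)*114 = 38)
a = 22 (a = 9 + (75 + 29)/(19 - 11) = 9 + 104/8 = 9 + 104*(⅛) = 9 + 13 = 22)
(a + f)² = (22 + 38)² = 60² = 3600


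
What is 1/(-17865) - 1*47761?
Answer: -853250266/17865 ≈ -47761.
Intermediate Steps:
1/(-17865) - 1*47761 = -1/17865 - 47761 = -853250266/17865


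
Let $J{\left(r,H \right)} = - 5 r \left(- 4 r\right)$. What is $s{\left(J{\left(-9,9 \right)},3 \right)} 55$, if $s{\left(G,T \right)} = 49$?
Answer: $2695$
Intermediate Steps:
$J{\left(r,H \right)} = 20 r^{2}$
$s{\left(J{\left(-9,9 \right)},3 \right)} 55 = 49 \cdot 55 = 2695$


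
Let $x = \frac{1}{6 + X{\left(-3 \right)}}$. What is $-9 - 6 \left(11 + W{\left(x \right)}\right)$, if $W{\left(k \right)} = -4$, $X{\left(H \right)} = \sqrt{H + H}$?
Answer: $-51$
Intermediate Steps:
$X{\left(H \right)} = \sqrt{2} \sqrt{H}$ ($X{\left(H \right)} = \sqrt{2 H} = \sqrt{2} \sqrt{H}$)
$x = \frac{1}{6 + i \sqrt{6}}$ ($x = \frac{1}{6 + \sqrt{2} \sqrt{-3}} = \frac{1}{6 + \sqrt{2} i \sqrt{3}} = \frac{1}{6 + i \sqrt{6}} \approx 0.14286 - 0.058321 i$)
$-9 - 6 \left(11 + W{\left(x \right)}\right) = -9 - 6 \left(11 - 4\right) = -9 - 6 \cdot 7 = -9 - 42 = -51$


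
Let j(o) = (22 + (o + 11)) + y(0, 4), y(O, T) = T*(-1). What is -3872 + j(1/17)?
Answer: -65330/17 ≈ -3842.9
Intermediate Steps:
y(O, T) = -T
j(o) = 29 + o (j(o) = (22 + (o + 11)) - 1*4 = (22 + (11 + o)) - 4 = (33 + o) - 4 = 29 + o)
-3872 + j(1/17) = -3872 + (29 + 1/17) = -3872 + 494/17 = -65330/17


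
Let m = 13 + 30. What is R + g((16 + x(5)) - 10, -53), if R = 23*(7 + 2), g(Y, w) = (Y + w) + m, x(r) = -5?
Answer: 198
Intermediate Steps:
m = 43
g(Y, w) = 43 + Y + w (g(Y, w) = (Y + w) + 43 = 43 + Y + w)
R = 207 (R = 23*9 = 207)
R + g((16 + x(5)) - 10, -53) = 207 + (43 + ((16 - 5) - 10) - 53) = 207 + (43 + (11 - 10) - 53) = 207 + (43 + 1 - 53) = 207 - 9 = 198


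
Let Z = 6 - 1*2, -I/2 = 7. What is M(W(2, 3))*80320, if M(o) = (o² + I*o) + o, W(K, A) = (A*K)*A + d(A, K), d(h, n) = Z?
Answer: 15903360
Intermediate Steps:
I = -14 (I = -2*7 = -14)
Z = 4 (Z = 6 - 2 = 4)
d(h, n) = 4
W(K, A) = 4 + K*A² (W(K, A) = (A*K)*A + 4 = K*A² + 4 = 4 + K*A²)
M(o) = o² - 13*o (M(o) = (o² - 14*o) + o = o² - 13*o)
M(W(2, 3))*80320 = ((4 + 2*3²)*(-13 + (4 + 2*3²)))*80320 = ((4 + 2*9)*(-13 + (4 + 2*9)))*80320 = ((4 + 18)*(-13 + (4 + 18)))*80320 = (22*(-13 + 22))*80320 = (22*9)*80320 = 198*80320 = 15903360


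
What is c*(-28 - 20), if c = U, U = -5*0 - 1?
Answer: 48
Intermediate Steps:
U = -1 (U = 0 - 1 = -1)
c = -1
c*(-28 - 20) = -(-28 - 20) = -1*(-48) = 48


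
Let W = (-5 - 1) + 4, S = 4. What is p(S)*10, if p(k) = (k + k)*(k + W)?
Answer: 160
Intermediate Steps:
W = -2 (W = -6 + 4 = -2)
p(k) = 2*k*(-2 + k) (p(k) = (k + k)*(k - 2) = (2*k)*(-2 + k) = 2*k*(-2 + k))
p(S)*10 = (2*4*(-2 + 4))*10 = (2*4*2)*10 = 16*10 = 160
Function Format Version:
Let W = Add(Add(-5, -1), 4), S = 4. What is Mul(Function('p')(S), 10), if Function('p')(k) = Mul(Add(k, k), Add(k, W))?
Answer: 160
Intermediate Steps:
W = -2 (W = Add(-6, 4) = -2)
Function('p')(k) = Mul(2, k, Add(-2, k)) (Function('p')(k) = Mul(Add(k, k), Add(k, -2)) = Mul(Mul(2, k), Add(-2, k)) = Mul(2, k, Add(-2, k)))
Mul(Function('p')(S), 10) = Mul(Mul(2, 4, Add(-2, 4)), 10) = Mul(Mul(2, 4, 2), 10) = Mul(16, 10) = 160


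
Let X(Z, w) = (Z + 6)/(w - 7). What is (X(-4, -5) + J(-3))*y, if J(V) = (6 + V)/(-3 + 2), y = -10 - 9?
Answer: 361/6 ≈ 60.167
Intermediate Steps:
y = -19
J(V) = -6 - V (J(V) = (6 + V)/(-1) = (6 + V)*(-1) = -6 - V)
X(Z, w) = (6 + Z)/(-7 + w)
(X(-4, -5) + J(-3))*y = ((6 - 4)/(-7 - 5) + (-6 - 1*(-3)))*(-19) = (2/(-12) + (-6 + 3))*(-19) = (-1/12*2 - 3)*(-19) = (-⅙ - 3)*(-19) = -19/6*(-19) = 361/6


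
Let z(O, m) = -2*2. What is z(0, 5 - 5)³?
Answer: -64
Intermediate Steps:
z(O, m) = -4
z(0, 5 - 5)³ = (-4)³ = -64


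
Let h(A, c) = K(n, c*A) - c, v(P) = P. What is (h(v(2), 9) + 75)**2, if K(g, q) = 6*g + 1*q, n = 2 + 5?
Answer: 15876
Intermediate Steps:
n = 7
K(g, q) = q + 6*g (K(g, q) = 6*g + q = q + 6*g)
h(A, c) = 42 - c + A*c (h(A, c) = (c*A + 6*7) - c = (A*c + 42) - c = (42 + A*c) - c = 42 - c + A*c)
(h(v(2), 9) + 75)**2 = ((42 - 1*9 + 2*9) + 75)**2 = ((42 - 9 + 18) + 75)**2 = (51 + 75)**2 = 126**2 = 15876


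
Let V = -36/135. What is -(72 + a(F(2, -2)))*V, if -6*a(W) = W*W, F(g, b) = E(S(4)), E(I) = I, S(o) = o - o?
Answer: 96/5 ≈ 19.200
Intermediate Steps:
S(o) = 0
F(g, b) = 0
V = -4/15 (V = -36*1/135 = -4/15 ≈ -0.26667)
a(W) = -W²/6 (a(W) = -W*W/6 = -W²/6)
-(72 + a(F(2, -2)))*V = -(72 - ⅙*0²)*(-4)/15 = -(72 - ⅙*0)*(-4)/15 = -(72 + 0)*(-4)/15 = -72*(-4)/15 = -1*(-96/5) = 96/5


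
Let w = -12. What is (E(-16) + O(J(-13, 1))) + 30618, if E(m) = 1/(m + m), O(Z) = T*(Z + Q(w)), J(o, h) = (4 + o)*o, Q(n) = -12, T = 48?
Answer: 1141055/32 ≈ 35658.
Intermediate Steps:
J(o, h) = o*(4 + o)
O(Z) = -576 + 48*Z (O(Z) = 48*(Z - 12) = 48*(-12 + Z) = -576 + 48*Z)
E(m) = 1/(2*m)
(E(-16) + O(J(-13, 1))) + 30618 = ((1/2)/(-16) + (-576 + 48*(-13*(4 - 13)))) + 30618 = ((1/2)*(-1/16) + (-576 + 48*(-13*(-9)))) + 30618 = (-1/32 + (-576 + 48*117)) + 30618 = (-1/32 + (-576 + 5616)) + 30618 = (-1/32 + 5040) + 30618 = 161279/32 + 30618 = 1141055/32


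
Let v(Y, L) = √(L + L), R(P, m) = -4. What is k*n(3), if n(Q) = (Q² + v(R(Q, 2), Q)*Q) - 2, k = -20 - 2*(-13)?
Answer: 42 + 18*√6 ≈ 86.091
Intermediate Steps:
v(Y, L) = √2*√L (v(Y, L) = √(2*L) = √2*√L)
k = 6 (k = -20 - 1*(-26) = -20 + 26 = 6)
n(Q) = -2 + Q² + √2*Q^(3/2) (n(Q) = (Q² + (√2*√Q)*Q) - 2 = (Q² + √2*Q^(3/2)) - 2 = -2 + Q² + √2*Q^(3/2))
k*n(3) = 6*(-2 + 3² + √2*3^(3/2)) = 6*(-2 + 9 + √2*(3*√3)) = 6*(-2 + 9 + 3*√6) = 6*(7 + 3*√6) = 42 + 18*√6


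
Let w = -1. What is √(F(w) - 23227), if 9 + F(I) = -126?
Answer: I*√23362 ≈ 152.85*I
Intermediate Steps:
F(I) = -135 (F(I) = -9 - 126 = -135)
√(F(w) - 23227) = √(-135 - 23227) = √(-23362) = I*√23362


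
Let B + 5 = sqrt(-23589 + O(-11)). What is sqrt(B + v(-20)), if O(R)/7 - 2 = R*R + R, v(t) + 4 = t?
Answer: sqrt(-29 + I*sqrt(22805)) ≈ 7.8985 + 9.5596*I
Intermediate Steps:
v(t) = -4 + t
O(R) = 14 + 7*R + 7*R**2 (O(R) = 14 + 7*(R*R + R) = 14 + 7*(R**2 + R) = 14 + 7*(R + R**2) = 14 + (7*R + 7*R**2) = 14 + 7*R + 7*R**2)
B = -5 + I*sqrt(22805) (B = -5 + sqrt(-23589 + (14 + 7*(-11) + 7*(-11)**2)) = -5 + sqrt(-23589 + (14 - 77 + 7*121)) = -5 + sqrt(-23589 + (14 - 77 + 847)) = -5 + sqrt(-23589 + 784) = -5 + sqrt(-22805) = -5 + I*sqrt(22805) ≈ -5.0 + 151.01*I)
sqrt(B + v(-20)) = sqrt((-5 + I*sqrt(22805)) + (-4 - 20)) = sqrt((-5 + I*sqrt(22805)) - 24) = sqrt(-29 + I*sqrt(22805))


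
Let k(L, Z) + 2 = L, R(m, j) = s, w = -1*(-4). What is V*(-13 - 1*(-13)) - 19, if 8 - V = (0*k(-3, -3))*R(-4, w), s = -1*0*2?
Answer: -19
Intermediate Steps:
w = 4
s = 0 (s = 0*2 = 0)
R(m, j) = 0
k(L, Z) = -2 + L
V = 8 (V = 8 - 0*(-2 - 3)*0 = 8 - 0*(-5)*0 = 8 - 0*0 = 8 - 1*0 = 8 + 0 = 8)
V*(-13 - 1*(-13)) - 19 = 8*(-13 - 1*(-13)) - 19 = 8*(-13 + 13) - 19 = 8*0 - 19 = 0 - 19 = -19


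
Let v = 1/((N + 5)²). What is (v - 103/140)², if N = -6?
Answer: 1369/19600 ≈ 0.069847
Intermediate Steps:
v = 1 (v = 1/((-6 + 5)²) = 1/((-1)²) = 1/1 = 1)
(v - 103/140)² = (1 - 103/140)² = (37/140)² = 1369/19600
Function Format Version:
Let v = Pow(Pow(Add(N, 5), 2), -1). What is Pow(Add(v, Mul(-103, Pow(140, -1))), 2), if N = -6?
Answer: Rational(1369, 19600) ≈ 0.069847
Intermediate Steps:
v = 1 (v = Pow(Pow(Add(-6, 5), 2), -1) = Pow(Pow(-1, 2), -1) = Pow(1, -1) = 1)
Pow(Add(v, Mul(-103, Pow(140, -1))), 2) = Pow(Add(1, Mul(-103, Pow(140, -1))), 2) = Pow(Add(1, Mul(-103, Rational(1, 140))), 2) = Pow(Add(1, Rational(-103, 140)), 2) = Pow(Rational(37, 140), 2) = Rational(1369, 19600)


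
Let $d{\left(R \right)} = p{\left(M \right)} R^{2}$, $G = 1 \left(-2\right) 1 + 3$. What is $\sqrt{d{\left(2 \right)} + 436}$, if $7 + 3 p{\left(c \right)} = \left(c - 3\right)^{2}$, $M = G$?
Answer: $12 \sqrt{3} \approx 20.785$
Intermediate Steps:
$G = 1$ ($G = \left(-2\right) 1 + 3 = -2 + 3 = 1$)
$M = 1$
$p{\left(c \right)} = - \frac{7}{3} + \frac{\left(-3 + c\right)^{2}}{3}$ ($p{\left(c \right)} = - \frac{7}{3} + \frac{\left(c - 3\right)^{2}}{3} = - \frac{7}{3} + \frac{\left(-3 + c\right)^{2}}{3}$)
$d{\left(R \right)} = - R^{2}$ ($d{\left(R \right)} = \left(- \frac{7}{3} + \frac{\left(-3 + 1\right)^{2}}{3}\right) R^{2} = \left(- \frac{7}{3} + \frac{\left(-2\right)^{2}}{3}\right) R^{2} = \left(- \frac{7}{3} + \frac{1}{3} \cdot 4\right) R^{2} = \left(- \frac{7}{3} + \frac{4}{3}\right) R^{2} = - R^{2}$)
$\sqrt{d{\left(2 \right)} + 436} = \sqrt{- 2^{2} + 436} = \sqrt{\left(-1\right) 4 + 436} = \sqrt{-4 + 436} = \sqrt{432} = 12 \sqrt{3}$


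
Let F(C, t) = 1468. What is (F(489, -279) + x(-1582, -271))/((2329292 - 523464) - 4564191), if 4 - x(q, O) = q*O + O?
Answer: 426979/2758363 ≈ 0.15479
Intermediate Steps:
x(q, O) = 4 - O - O*q (x(q, O) = 4 - (q*O + O) = 4 - (O*q + O) = 4 - (O + O*q) = 4 + (-O - O*q) = 4 - O - O*q)
(F(489, -279) + x(-1582, -271))/((2329292 - 523464) - 4564191) = (1468 + (4 - 1*(-271) - 1*(-271)*(-1582)))/((2329292 - 523464) - 4564191) = (1468 + (4 + 271 - 428722))/(1805828 - 4564191) = (1468 - 428447)/(-2758363) = -426979*(-1/2758363) = 426979/2758363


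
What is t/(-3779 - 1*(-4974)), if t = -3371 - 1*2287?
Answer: -5658/1195 ≈ -4.7347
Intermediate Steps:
t = -5658 (t = -3371 - 2287 = -5658)
t/(-3779 - 1*(-4974)) = -5658/(-3779 - 1*(-4974)) = -5658/(-3779 + 4974) = -5658/1195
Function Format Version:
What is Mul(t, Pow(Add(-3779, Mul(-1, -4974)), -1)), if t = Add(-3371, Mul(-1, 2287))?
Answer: Rational(-5658, 1195) ≈ -4.7347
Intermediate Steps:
t = -5658 (t = Add(-3371, -2287) = -5658)
Mul(t, Pow(Add(-3779, Mul(-1, -4974)), -1)) = Mul(-5658, Pow(Add(-3779, Mul(-1, -4974)), -1)) = Mul(-5658, Pow(Add(-3779, 4974), -1)) = Mul(-5658, Pow(1195, -1)) = Mul(-5658, Rational(1, 1195)) = Rational(-5658, 1195)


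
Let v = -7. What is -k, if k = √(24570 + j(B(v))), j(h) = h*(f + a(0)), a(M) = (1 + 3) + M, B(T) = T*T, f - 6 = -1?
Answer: -3*√2779 ≈ -158.15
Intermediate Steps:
f = 5 (f = 6 - 1 = 5)
B(T) = T²
a(M) = 4 + M
j(h) = 9*h (j(h) = h*(5 + (4 + 0)) = h*(5 + 4) = h*9 = 9*h)
k = 3*√2779 (k = √(24570 + 9*(-7)²) = √(24570 + 9*49) = √(24570 + 441) = √25011 = 3*√2779 ≈ 158.15)
-k = -3*√2779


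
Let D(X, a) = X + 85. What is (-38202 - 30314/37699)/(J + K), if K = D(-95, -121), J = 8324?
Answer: -720103756/156714743 ≈ -4.5950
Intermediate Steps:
D(X, a) = 85 + X
K = -10 (K = 85 - 95 = -10)
(-38202 - 30314/37699)/(J + K) = (-38202 - 30314/37699)/(8324 - 10) = (-38202 - 30314*1/37699)/8314 = (-38202 - 30314/37699)*(1/8314) = -1440207512/37699*1/8314 = -720103756/156714743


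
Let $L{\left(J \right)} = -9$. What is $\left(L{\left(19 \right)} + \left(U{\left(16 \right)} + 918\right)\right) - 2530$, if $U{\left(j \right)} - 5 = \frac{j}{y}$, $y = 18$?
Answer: $- \frac{14536}{9} \approx -1615.1$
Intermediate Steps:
$U{\left(j \right)} = 5 + \frac{j}{18}$
$\left(L{\left(19 \right)} + \left(U{\left(16 \right)} + 918\right)\right) - 2530 = \left(-9 + \left(\left(5 + \frac{1}{18} \cdot 16\right) + 918\right)\right) - 2530 = \left(-9 + \left(\left(5 + \frac{8}{9}\right) + 918\right)\right) - 2530 = \left(-9 + \left(\frac{53}{9} + 918\right)\right) - 2530 = \left(-9 + \frac{8315}{9}\right) - 2530 = \frac{8234}{9} - 2530 = - \frac{14536}{9}$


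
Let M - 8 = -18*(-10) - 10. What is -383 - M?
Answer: -561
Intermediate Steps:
M = 178 (M = 8 + (-18*(-10) - 10) = 8 + (180 - 10) = 8 + 170 = 178)
-383 - M = -383 - 1*178 = -383 - 178 = -561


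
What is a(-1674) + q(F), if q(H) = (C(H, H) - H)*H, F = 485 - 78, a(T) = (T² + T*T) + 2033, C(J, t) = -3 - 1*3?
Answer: 5438494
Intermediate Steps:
C(J, t) = -6 (C(J, t) = -3 - 3 = -6)
a(T) = 2033 + 2*T² (a(T) = (T² + T²) + 2033 = 2*T² + 2033 = 2033 + 2*T²)
F = 407
q(H) = H*(-6 - H) (q(H) = (-6 - H)*H = H*(-6 - H))
a(-1674) + q(F) = (2033 + 2*(-1674)²) - 1*407*(6 + 407) = (2033 + 2*2802276) - 1*407*413 = (2033 + 5604552) - 168091 = 5606585 - 168091 = 5438494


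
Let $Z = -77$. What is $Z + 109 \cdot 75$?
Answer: $8098$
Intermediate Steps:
$Z + 109 \cdot 75 = -77 + 109 \cdot 75 = -77 + 8175 = 8098$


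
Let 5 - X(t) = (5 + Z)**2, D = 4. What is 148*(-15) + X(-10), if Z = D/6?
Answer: -20224/9 ≈ -2247.1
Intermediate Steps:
Z = 2/3 (Z = 4/6 = 4*(1/6) = 2/3 ≈ 0.66667)
X(t) = -244/9 (X(t) = 5 - (5 + 2/3)**2 = 5 - (17/3)**2 = 5 - 1*289/9 = 5 - 289/9 = -244/9)
148*(-15) + X(-10) = 148*(-15) - 244/9 = -2220 - 244/9 = -20224/9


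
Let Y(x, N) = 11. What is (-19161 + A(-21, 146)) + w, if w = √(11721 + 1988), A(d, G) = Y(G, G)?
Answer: -19150 + √13709 ≈ -19033.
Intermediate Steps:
A(d, G) = 11
w = √13709 ≈ 117.09
(-19161 + A(-21, 146)) + w = (-19161 + 11) + √13709 = -19150 + √13709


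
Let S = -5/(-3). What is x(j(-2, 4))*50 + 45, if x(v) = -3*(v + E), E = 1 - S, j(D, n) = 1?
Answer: -5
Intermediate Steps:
S = 5/3 (S = -5*(-1/3) = 5/3 ≈ 1.6667)
E = -2/3 (E = 1 - 1*5/3 = 1 - 5/3 = -2/3 ≈ -0.66667)
x(v) = 2 - 3*v (x(v) = -3*(v - 2/3) = -3*(-2/3 + v) = 2 - 3*v)
x(j(-2, 4))*50 + 45 = (2 - 3*1)*50 + 45 = (2 - 3)*50 + 45 = -1*50 + 45 = -50 + 45 = -5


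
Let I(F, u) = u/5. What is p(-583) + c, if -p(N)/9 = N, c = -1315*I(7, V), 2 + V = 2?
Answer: 5247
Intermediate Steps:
V = 0 (V = -2 + 2 = 0)
I(F, u) = u/5 (I(F, u) = u*(⅕) = u/5)
c = 0 (c = -263*0 = -1315*0 = 0)
p(N) = -9*N
p(-583) + c = -9*(-583) + 0 = 5247 + 0 = 5247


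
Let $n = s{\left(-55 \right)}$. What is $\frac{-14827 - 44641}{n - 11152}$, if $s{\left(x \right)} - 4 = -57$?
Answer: $\frac{59468}{11205} \approx 5.3073$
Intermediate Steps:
$s{\left(x \right)} = -53$ ($s{\left(x \right)} = 4 - 57 = -53$)
$n = -53$
$\frac{-14827 - 44641}{n - 11152} = \frac{-14827 - 44641}{-53 - 11152} = - \frac{59468}{-11205} = \left(-59468\right) \left(- \frac{1}{11205}\right) = \frac{59468}{11205}$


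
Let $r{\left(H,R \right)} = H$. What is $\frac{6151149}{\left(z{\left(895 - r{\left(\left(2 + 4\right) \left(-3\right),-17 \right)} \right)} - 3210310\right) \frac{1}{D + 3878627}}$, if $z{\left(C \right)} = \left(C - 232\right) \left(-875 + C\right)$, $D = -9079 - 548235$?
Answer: $- \frac{20429891138637}{3184432} \approx -6.4156 \cdot 10^{6}$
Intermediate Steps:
$D = -557314$ ($D = -9079 - 548235 = -557314$)
$z{\left(C \right)} = \left(-875 + C\right) \left(-232 + C\right)$ ($z{\left(C \right)} = \left(-232 + C\right) \left(-875 + C\right) = \left(-875 + C\right) \left(-232 + C\right)$)
$\frac{6151149}{\left(z{\left(895 - r{\left(\left(2 + 4\right) \left(-3\right),-17 \right)} \right)} - 3210310\right) \frac{1}{D + 3878627}} = \frac{6151149}{\left(\left(203000 + \left(895 - \left(2 + 4\right) \left(-3\right)\right)^{2} - 1107 \left(895 - \left(2 + 4\right) \left(-3\right)\right)\right) - 3210310\right) \frac{1}{-557314 + 3878627}} = \frac{6151149}{\left(\left(203000 + \left(895 - 6 \left(-3\right)\right)^{2} - 1107 \left(895 - 6 \left(-3\right)\right)\right) - 3210310\right) \frac{1}{3321313}} = \frac{6151149}{\left(\left(203000 + \left(895 - -18\right)^{2} - 1107 \left(895 - -18\right)\right) - 3210310\right) \frac{1}{3321313}} = \frac{6151149}{\left(\left(203000 + \left(895 + 18\right)^{2} - 1107 \left(895 + 18\right)\right) - 3210310\right) \frac{1}{3321313}} = \frac{6151149}{\left(\left(203000 + 913^{2} - 1010691\right) - 3210310\right) \frac{1}{3321313}} = \frac{6151149}{\left(\left(203000 + 833569 - 1010691\right) - 3210310\right) \frac{1}{3321313}} = \frac{6151149}{\left(25878 - 3210310\right) \frac{1}{3321313}} = \frac{6151149}{\left(-3184432\right) \frac{1}{3321313}} = \frac{6151149}{- \frac{3184432}{3321313}} = 6151149 \left(- \frac{3321313}{3184432}\right) = - \frac{20429891138637}{3184432}$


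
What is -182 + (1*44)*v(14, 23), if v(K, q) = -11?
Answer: -666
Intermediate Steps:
-182 + (1*44)*v(14, 23) = -182 + (1*44)*(-11) = -182 + 44*(-11) = -182 - 484 = -666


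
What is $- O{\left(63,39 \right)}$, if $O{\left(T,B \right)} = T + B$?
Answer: $-102$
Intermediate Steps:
$O{\left(T,B \right)} = B + T$
$- O{\left(63,39 \right)} = - (39 + 63) = \left(-1\right) 102 = -102$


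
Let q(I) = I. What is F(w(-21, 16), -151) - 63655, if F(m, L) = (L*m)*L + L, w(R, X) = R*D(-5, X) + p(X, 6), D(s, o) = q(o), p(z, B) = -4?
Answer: -7816146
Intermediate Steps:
D(s, o) = o
w(R, X) = -4 + R*X (w(R, X) = R*X - 4 = -4 + R*X)
F(m, L) = L + m*L² (F(m, L) = m*L² + L = L + m*L²)
F(w(-21, 16), -151) - 63655 = -151*(1 - 151*(-4 - 21*16)) - 63655 = -151*(1 - 151*(-4 - 336)) - 63655 = -151*(1 - 151*(-340)) - 63655 = -151*(1 + 51340) - 63655 = -151*51341 - 63655 = -7752491 - 63655 = -7816146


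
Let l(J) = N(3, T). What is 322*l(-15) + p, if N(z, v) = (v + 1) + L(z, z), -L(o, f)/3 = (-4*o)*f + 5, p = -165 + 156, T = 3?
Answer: 31225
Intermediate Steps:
p = -9
L(o, f) = -15 + 12*f*o (L(o, f) = -3*((-4*o)*f + 5) = -3*(-4*f*o + 5) = -3*(5 - 4*f*o) = -15 + 12*f*o)
N(z, v) = -14 + v + 12*z**2 (N(z, v) = (v + 1) + (-15 + 12*z*z) = (1 + v) + (-15 + 12*z**2) = -14 + v + 12*z**2)
l(J) = 97 (l(J) = -14 + 3 + 12*3**2 = -14 + 3 + 12*9 = -14 + 3 + 108 = 97)
322*l(-15) + p = 322*97 - 9 = 31234 - 9 = 31225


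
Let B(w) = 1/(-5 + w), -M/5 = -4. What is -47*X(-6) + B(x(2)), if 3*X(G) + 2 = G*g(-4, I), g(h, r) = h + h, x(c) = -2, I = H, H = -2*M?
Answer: -15137/21 ≈ -720.81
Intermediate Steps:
M = 20 (M = -5*(-4) = 20)
H = -40 (H = -2*20 = -40)
I = -40
g(h, r) = 2*h
X(G) = -⅔ - 8*G/3 (X(G) = -⅔ + (G*(2*(-4)))/3 = -⅔ + (G*(-8))/3 = -⅔ + (-8*G)/3 = -⅔ - 8*G/3)
-47*X(-6) + B(x(2)) = -47*(-⅔ - 8/3*(-6)) + 1/(-5 - 2) = -47*(-⅔ + 16) + 1/(-7) = -47*46/3 - ⅐ = -2162/3 - ⅐ = -15137/21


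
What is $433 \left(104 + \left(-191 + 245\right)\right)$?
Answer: $68414$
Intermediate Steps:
$433 \left(104 + \left(-191 + 245\right)\right) = 433 \left(104 + 54\right) = 433 \cdot 158 = 68414$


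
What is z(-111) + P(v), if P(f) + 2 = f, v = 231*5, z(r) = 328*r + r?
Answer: -35366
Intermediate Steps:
z(r) = 329*r
v = 1155
P(f) = -2 + f
z(-111) + P(v) = 329*(-111) + (-2 + 1155) = -36519 + 1153 = -35366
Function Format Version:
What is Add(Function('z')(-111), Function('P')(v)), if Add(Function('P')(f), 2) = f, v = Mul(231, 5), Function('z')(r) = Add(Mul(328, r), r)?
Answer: -35366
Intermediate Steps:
Function('z')(r) = Mul(329, r)
v = 1155
Function('P')(f) = Add(-2, f)
Add(Function('z')(-111), Function('P')(v)) = Add(Mul(329, -111), Add(-2, 1155)) = Add(-36519, 1153) = -35366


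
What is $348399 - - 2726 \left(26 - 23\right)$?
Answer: $356577$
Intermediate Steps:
$348399 - - 2726 \left(26 - 23\right) = 348399 - \left(-2726\right) 3 = 348399 - -8178 = 348399 + 8178 = 356577$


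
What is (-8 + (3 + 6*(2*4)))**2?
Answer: 1849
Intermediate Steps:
(-8 + (3 + 6*(2*4)))**2 = (-8 + (3 + 6*8))**2 = (-8 + (3 + 48))**2 = (-8 + 51)**2 = 43**2 = 1849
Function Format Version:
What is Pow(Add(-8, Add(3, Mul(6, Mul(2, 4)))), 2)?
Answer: 1849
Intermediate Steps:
Pow(Add(-8, Add(3, Mul(6, Mul(2, 4)))), 2) = Pow(Add(-8, Add(3, Mul(6, 8))), 2) = Pow(Add(-8, Add(3, 48)), 2) = Pow(Add(-8, 51), 2) = Pow(43, 2) = 1849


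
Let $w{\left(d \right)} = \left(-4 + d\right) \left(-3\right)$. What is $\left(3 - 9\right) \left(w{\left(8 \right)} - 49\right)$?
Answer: $366$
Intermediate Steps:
$w{\left(d \right)} = 12 - 3 d$
$\left(3 - 9\right) \left(w{\left(8 \right)} - 49\right) = \left(3 - 9\right) \left(\left(12 - 24\right) - 49\right) = - 6 \left(-12 - 49\right) = \left(-6\right) \left(-61\right) = 366$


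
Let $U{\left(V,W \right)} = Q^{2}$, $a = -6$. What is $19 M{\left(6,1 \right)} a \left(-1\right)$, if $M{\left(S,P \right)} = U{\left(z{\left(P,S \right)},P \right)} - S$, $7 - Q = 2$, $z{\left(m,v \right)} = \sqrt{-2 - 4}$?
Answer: $2166$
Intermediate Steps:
$z{\left(m,v \right)} = i \sqrt{6}$ ($z{\left(m,v \right)} = \sqrt{-6} = i \sqrt{6}$)
$Q = 5$ ($Q = 7 - 2 = 5$)
$U{\left(V,W \right)} = 25$ ($U{\left(V,W \right)} = 5^{2} = 25$)
$M{\left(S,P \right)} = 25 - S$
$19 M{\left(6,1 \right)} a \left(-1\right) = 19 \left(25 - 6\right) \left(\left(-6\right) \left(-1\right)\right) = 19 \left(25 - 6\right) 6 = 19 \cdot 19 \cdot 6 = 361 \cdot 6 = 2166$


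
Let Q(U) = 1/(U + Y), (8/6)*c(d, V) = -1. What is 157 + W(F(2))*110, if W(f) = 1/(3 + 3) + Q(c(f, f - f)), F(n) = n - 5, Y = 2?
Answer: 790/3 ≈ 263.33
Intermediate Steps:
c(d, V) = -3/4 (c(d, V) = (3/4)*(-1) = -3/4)
Q(U) = 1/(2 + U) (Q(U) = 1/(U + 2) = 1/(2 + U))
F(n) = -5 + n
W(f) = 29/30 (W(f) = 1/(3 + 3) + 1/(2 - 3/4) = 1/6 + 1/(5/4) = 1/6 + 4/5 = 29/30)
157 + W(F(2))*110 = 157 + (29/30)*110 = 157 + 319/3 = 790/3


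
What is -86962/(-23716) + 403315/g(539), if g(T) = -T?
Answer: -8829449/11858 ≈ -744.60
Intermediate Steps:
-86962/(-23716) + 403315/g(539) = -86962/(-23716) + 403315/((-1*539)) = -86962*(-1/23716) + 403315/(-539) = 43481/11858 + 403315*(-1/539) = 43481/11858 - 36665/49 = -8829449/11858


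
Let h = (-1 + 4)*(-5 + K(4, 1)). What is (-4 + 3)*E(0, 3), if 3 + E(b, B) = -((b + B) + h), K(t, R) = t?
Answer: 3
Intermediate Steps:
h = -3 (h = (-1 + 4)*(-5 + 4) = 3*(-1) = -3)
E(b, B) = -B - b (E(b, B) = -3 - ((b + B) - 3) = -3 - ((B + b) - 3) = -3 - (-3 + B + b) = -3 + (3 - B - b) = -B - b)
(-4 + 3)*E(0, 3) = (-4 + 3)*(-1*3 - 1*0) = -(-3 + 0) = -1*(-3) = 3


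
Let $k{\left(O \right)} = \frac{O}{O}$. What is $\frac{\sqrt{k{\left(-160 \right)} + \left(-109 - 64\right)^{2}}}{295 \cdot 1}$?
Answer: $\frac{\sqrt{29930}}{295} \approx 0.58645$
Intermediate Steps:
$k{\left(O \right)} = 1$
$\frac{\sqrt{k{\left(-160 \right)} + \left(-109 - 64\right)^{2}}}{295 \cdot 1} = \frac{\sqrt{1 + \left(-109 - 64\right)^{2}}}{295 \cdot 1} = \frac{\sqrt{1 + \left(-173\right)^{2}}}{295} = \sqrt{1 + 29929} \cdot \frac{1}{295} = \sqrt{29930} \cdot \frac{1}{295} = \frac{\sqrt{29930}}{295}$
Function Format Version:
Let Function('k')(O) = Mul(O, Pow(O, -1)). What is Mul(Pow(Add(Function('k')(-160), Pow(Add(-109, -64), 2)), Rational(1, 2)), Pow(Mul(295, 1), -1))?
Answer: Mul(Rational(1, 295), Pow(29930, Rational(1, 2))) ≈ 0.58645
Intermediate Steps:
Function('k')(O) = 1
Mul(Pow(Add(Function('k')(-160), Pow(Add(-109, -64), 2)), Rational(1, 2)), Pow(Mul(295, 1), -1)) = Mul(Pow(Add(1, Pow(Add(-109, -64), 2)), Rational(1, 2)), Pow(Mul(295, 1), -1)) = Mul(Pow(Add(1, Pow(-173, 2)), Rational(1, 2)), Pow(295, -1)) = Mul(Pow(Add(1, 29929), Rational(1, 2)), Rational(1, 295)) = Mul(Pow(29930, Rational(1, 2)), Rational(1, 295)) = Mul(Rational(1, 295), Pow(29930, Rational(1, 2)))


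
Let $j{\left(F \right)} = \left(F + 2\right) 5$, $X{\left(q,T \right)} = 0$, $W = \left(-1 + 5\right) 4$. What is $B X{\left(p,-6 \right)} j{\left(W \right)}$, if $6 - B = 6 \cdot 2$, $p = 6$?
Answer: $0$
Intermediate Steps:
$W = 16$ ($W = 4 \cdot 4 = 16$)
$B = -6$ ($B = 6 - 6 \cdot 2 = 6 - 12 = -6$)
$j{\left(F \right)} = 10 + 5 F$ ($j{\left(F \right)} = \left(2 + F\right) 5 = 10 + 5 F$)
$B X{\left(p,-6 \right)} j{\left(W \right)} = \left(-6\right) 0 \left(10 + 5 \cdot 16\right) = 0 \left(10 + 80\right) = 0 \cdot 90 = 0$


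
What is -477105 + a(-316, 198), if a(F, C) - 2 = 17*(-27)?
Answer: -477562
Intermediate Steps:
a(F, C) = -457 (a(F, C) = 2 + 17*(-27) = 2 - 459 = -457)
-477105 + a(-316, 198) = -477105 - 457 = -477562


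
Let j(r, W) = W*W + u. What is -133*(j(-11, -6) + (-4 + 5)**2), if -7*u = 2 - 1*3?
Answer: -4940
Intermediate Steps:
u = 1/7 (u = -(2 - 1*3)/7 = -(2 - 3)/7 = -1/7*(-1) = 1/7 ≈ 0.14286)
j(r, W) = 1/7 + W**2 (j(r, W) = W*W + 1/7 = W**2 + 1/7 = 1/7 + W**2)
-133*(j(-11, -6) + (-4 + 5)**2) = -133*((1/7 + (-6)**2) + (-4 + 5)**2) = -133*((1/7 + 36) + 1**2) = -133*(253/7 + 1) = -133*260/7 = -4940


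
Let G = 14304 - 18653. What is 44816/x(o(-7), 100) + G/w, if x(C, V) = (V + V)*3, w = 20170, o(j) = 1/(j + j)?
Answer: 22533233/302550 ≈ 74.478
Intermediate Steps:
o(j) = 1/(2*j)
x(C, V) = 6*V (x(C, V) = (2*V)*3 = 6*V)
G = -4349
44816/x(o(-7), 100) + G/w = 44816/((6*100)) - 4349/20170 = 44816/600 - 4349*1/20170 = 44816*(1/600) - 4349/20170 = 5602/75 - 4349/20170 = 22533233/302550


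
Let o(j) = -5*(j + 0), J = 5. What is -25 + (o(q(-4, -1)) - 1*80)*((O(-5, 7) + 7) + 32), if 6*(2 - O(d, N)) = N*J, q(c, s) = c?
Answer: -2135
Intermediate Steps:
O(d, N) = 2 - 5*N/6 (O(d, N) = 2 - N*5/6 = 2 - 5*N/6)
o(j) = -5*j
-25 + (o(q(-4, -1)) - 1*80)*((O(-5, 7) + 7) + 32) = -25 + (-5*(-4) - 1*80)*(((2 - 5/6*7) + 7) + 32) = -25 + (20 - 80)*(((2 - 35/6) + 7) + 32) = -25 - 60*((-23/6 + 7) + 32) = -25 - 60*(19/6 + 32) = -25 - 60*211/6 = -25 - 2110 = -2135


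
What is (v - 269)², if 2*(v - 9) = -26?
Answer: 74529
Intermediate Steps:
v = -4 (v = 9 + (½)*(-26) = 9 - 13 = -4)
(v - 269)² = (-4 - 269)² = (-273)² = 74529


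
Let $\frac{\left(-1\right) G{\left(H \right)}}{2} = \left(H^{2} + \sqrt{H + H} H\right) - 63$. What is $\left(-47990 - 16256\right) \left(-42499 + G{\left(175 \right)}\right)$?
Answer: $6657363258 + 112430500 \sqrt{14} \approx 7.078 \cdot 10^{9}$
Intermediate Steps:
$G{\left(H \right)} = 126 - 2 H^{2} - 2 \sqrt{2} H^{\frac{3}{2}}$ ($G{\left(H \right)} = - 2 \left(\left(H^{2} + \sqrt{H + H} H\right) - 63\right) = - 2 \left(\left(H^{2} + \sqrt{2 H} H\right) - 63\right) = - 2 \left(\left(H^{2} + \sqrt{2} \sqrt{H} H\right) - 63\right) = - 2 \left(\left(H^{2} + \sqrt{2} H^{\frac{3}{2}}\right) - 63\right) = - 2 \left(-63 + H^{2} + \sqrt{2} H^{\frac{3}{2}}\right) = 126 - 2 H^{2} - 2 \sqrt{2} H^{\frac{3}{2}}$)
$\left(-47990 - 16256\right) \left(-42499 + G{\left(175 \right)}\right) = \left(-47990 - 16256\right) \left(-42499 - \left(-126 + 61250 + 2 \sqrt{2} \cdot 175^{\frac{3}{2}}\right)\right) = - 64246 \left(-42499 - \left(61124 + 2 \sqrt{2} \cdot 875 \sqrt{7}\right)\right) = - 64246 \left(-42499 - \left(61124 + 1750 \sqrt{14}\right)\right) = - 64246 \left(-103623 - 1750 \sqrt{14}\right) = 6657363258 + 112430500 \sqrt{14}$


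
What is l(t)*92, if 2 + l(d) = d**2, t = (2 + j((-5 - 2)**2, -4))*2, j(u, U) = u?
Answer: 956984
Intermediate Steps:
t = 102 (t = (2 + (-5 - 2)**2)*2 = (2 + (-7)**2)*2 = (2 + 49)*2 = 51*2 = 102)
l(d) = -2 + d**2
l(t)*92 = (-2 + 102**2)*92 = (-2 + 10404)*92 = 10402*92 = 956984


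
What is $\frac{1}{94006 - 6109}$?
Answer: $\frac{1}{87897} \approx 1.1377 \cdot 10^{-5}$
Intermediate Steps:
$\frac{1}{94006 - 6109} = \frac{1}{87897}$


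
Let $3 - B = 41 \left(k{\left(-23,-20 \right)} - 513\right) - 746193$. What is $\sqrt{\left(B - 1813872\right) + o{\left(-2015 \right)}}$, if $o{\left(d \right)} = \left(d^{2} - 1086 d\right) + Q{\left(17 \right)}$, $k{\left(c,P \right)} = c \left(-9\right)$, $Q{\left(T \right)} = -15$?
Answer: $13 \sqrt{30730} \approx 2278.9$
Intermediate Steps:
$k{\left(c,P \right)} = - 9 c$
$o{\left(d \right)} = -15 + d^{2} - 1086 d$ ($o{\left(d \right)} = \left(d^{2} - 1086 d\right) - 15 = -15 + d^{2} - 1086 d$)
$B = 758742$ ($B = 3 - \left(41 \left(\left(-9\right) \left(-23\right) - 513\right) - 746193\right) = 3 - \left(41 \left(207 - 513\right) - 746193\right) = 3 - \left(41 \left(-306\right) - 746193\right) = 3 - \left(-12546 - 746193\right) = 3 - -758739 = 3 + 758739 = 758742$)
$\sqrt{\left(B - 1813872\right) + o{\left(-2015 \right)}} = \sqrt{\left(758742 - 1813872\right) - \left(-2188275 - 4060225\right)} = \sqrt{\left(758742 - 1813872\right) + \left(-15 + 4060225 + 2188290\right)} = \sqrt{-1055130 + 6248500} = \sqrt{5193370} = 13 \sqrt{30730}$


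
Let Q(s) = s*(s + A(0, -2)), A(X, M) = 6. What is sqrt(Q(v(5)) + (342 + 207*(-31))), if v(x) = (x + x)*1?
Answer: 13*I*sqrt(35) ≈ 76.909*I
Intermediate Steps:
v(x) = 2*x (v(x) = (2*x)*1 = 2*x)
Q(s) = s*(6 + s) (Q(s) = s*(s + 6) = s*(6 + s))
sqrt(Q(v(5)) + (342 + 207*(-31))) = sqrt((2*5)*(6 + 2*5) + (342 + 207*(-31))) = sqrt(10*(6 + 10) + (342 - 6417)) = sqrt(10*16 - 6075) = sqrt(160 - 6075) = sqrt(-5915) = 13*I*sqrt(35)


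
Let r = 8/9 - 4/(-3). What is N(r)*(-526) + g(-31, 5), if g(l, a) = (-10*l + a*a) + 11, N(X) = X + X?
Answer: -17926/9 ≈ -1991.8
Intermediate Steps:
r = 20/9 (r = 8*(1/9) - 4*(-1/3) = 8/9 + 4/3 = 20/9 ≈ 2.2222)
N(X) = 2*X
g(l, a) = 11 + a**2 - 10*l (g(l, a) = (-10*l + a**2) + 11 = (a**2 - 10*l) + 11 = 11 + a**2 - 10*l)
N(r)*(-526) + g(-31, 5) = (2*(20/9))*(-526) + (11 + 5**2 - 10*(-31)) = (40/9)*(-526) + (11 + 25 + 310) = -21040/9 + 346 = -17926/9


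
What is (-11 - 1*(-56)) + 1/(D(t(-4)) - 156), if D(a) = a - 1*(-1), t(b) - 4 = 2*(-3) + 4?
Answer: 6884/153 ≈ 44.993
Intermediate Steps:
t(b) = 2 (t(b) = 4 + (2*(-3) + 4) = 4 + (-6 + 4) = 4 - 2 = 2)
D(a) = 1 + a (D(a) = a + 1 = 1 + a)
(-11 - 1*(-56)) + 1/(D(t(-4)) - 156) = (-11 - 1*(-56)) + 1/((1 + 2) - 156) = (-11 + 56) + 1/(3 - 156) = 45 + 1/(-153) = 45 - 1/153 = 6884/153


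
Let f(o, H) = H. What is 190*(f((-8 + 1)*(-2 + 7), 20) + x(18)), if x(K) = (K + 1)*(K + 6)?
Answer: 90440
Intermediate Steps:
x(K) = (1 + K)*(6 + K)
190*(f((-8 + 1)*(-2 + 7), 20) + x(18)) = 190*(20 + (6 + 18² + 7*18)) = 190*(20 + (6 + 324 + 126)) = 190*(20 + 456) = 190*476 = 90440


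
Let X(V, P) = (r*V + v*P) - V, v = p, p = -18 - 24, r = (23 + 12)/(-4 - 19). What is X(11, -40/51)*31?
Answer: 63054/391 ≈ 161.26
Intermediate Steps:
r = -35/23 (r = 35/(-23) = 35*(-1/23) = -35/23 ≈ -1.5217)
p = -42
v = -42
X(V, P) = -42*P - 58*V/23 (X(V, P) = (-35*V/23 - 42*P) - V = (-42*P - 35*V/23) - V = -42*P - 58*V/23)
X(11, -40/51)*31 = (-(-1680)/51 - 58/23*11)*31 = (-(-1680)/51 - 638/23)*31 = (-42*(-40/51) - 638/23)*31 = (560/17 - 638/23)*31 = (2034/391)*31 = 63054/391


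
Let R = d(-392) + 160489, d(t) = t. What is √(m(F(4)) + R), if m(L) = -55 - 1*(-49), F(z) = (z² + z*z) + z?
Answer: √160091 ≈ 400.11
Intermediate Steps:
F(z) = z + 2*z² (F(z) = (z² + z²) + z = 2*z² + z = z + 2*z²)
m(L) = -6 (m(L) = -55 + 49 = -6)
R = 160097 (R = -392 + 160489 = 160097)
√(m(F(4)) + R) = √(-6 + 160097) = √160091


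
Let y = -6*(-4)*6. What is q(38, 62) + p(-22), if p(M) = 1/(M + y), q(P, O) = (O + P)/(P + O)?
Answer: 123/122 ≈ 1.0082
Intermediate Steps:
q(P, O) = 1 (q(P, O) = (O + P)/(O + P) = 1)
y = 144 (y = 24*6 = 144)
p(M) = 1/(144 + M) (p(M) = 1/(M + 144) = 1/(144 + M))
q(38, 62) + p(-22) = 1 + 1/(144 - 22) = 1 + 1/122 = 123/122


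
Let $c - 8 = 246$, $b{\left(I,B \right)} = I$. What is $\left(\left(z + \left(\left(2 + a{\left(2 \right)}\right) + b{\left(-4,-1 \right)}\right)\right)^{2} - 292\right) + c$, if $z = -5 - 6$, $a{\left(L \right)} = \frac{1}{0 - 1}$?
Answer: $158$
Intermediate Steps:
$c = 254$ ($c = 8 + 246 = 254$)
$a{\left(L \right)} = -1$ ($a{\left(L \right)} = \frac{1}{-1} = -1$)
$z = -11$ ($z = -5 - 6 = -11$)
$\left(\left(z + \left(\left(2 + a{\left(2 \right)}\right) + b{\left(-4,-1 \right)}\right)\right)^{2} - 292\right) + c = \left(\left(-11 + \left(\left(2 - 1\right) - 4\right)\right)^{2} - 292\right) + 254 = \left(\left(-11 + \left(1 - 4\right)\right)^{2} - 292\right) + 254 = \left(\left(-11 - 3\right)^{2} - 292\right) + 254 = \left(\left(-14\right)^{2} - 292\right) + 254 = \left(196 - 292\right) + 254 = -96 + 254 = 158$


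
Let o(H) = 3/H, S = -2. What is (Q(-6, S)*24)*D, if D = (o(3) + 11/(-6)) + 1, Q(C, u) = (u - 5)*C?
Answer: 168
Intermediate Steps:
Q(C, u) = C*(-5 + u) (Q(C, u) = (-5 + u)*C = C*(-5 + u))
D = ⅙ (D = (3/3 + 11/(-6)) + 1 = (3*(⅓) + 11*(-⅙)) + 1 = (1 - 11/6) + 1 = -⅚ + 1 = ⅙ ≈ 0.16667)
(Q(-6, S)*24)*D = (-6*(-5 - 2)*24)*(⅙) = (-6*(-7)*24)*(⅙) = (42*24)*(⅙) = 1008*(⅙) = 168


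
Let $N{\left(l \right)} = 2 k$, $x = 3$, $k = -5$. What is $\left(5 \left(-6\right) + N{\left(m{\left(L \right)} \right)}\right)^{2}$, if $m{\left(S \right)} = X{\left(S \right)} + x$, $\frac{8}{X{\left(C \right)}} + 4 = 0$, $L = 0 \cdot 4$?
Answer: $1600$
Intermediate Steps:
$L = 0$
$X{\left(C \right)} = -2$ ($X{\left(C \right)} = \frac{8}{-4 + 0} = \frac{8}{-4} = 8 \left(- \frac{1}{4}\right) = -2$)
$m{\left(S \right)} = 1$ ($m{\left(S \right)} = -2 + 3 = 1$)
$N{\left(l \right)} = -10$ ($N{\left(l \right)} = 2 \left(-5\right) = -10$)
$\left(5 \left(-6\right) + N{\left(m{\left(L \right)} \right)}\right)^{2} = \left(5 \left(-6\right) - 10\right)^{2} = \left(-30 - 10\right)^{2} = \left(-40\right)^{2} = 1600$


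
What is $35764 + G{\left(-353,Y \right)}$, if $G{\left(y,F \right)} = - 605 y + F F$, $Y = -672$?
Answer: $700913$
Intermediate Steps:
$G{\left(y,F \right)} = F^{2} - 605 y$ ($G{\left(y,F \right)} = - 605 y + F^{2} = F^{2} - 605 y$)
$35764 + G{\left(-353,Y \right)} = 35764 - \left(-213565 - \left(-672\right)^{2}\right) = 35764 + \left(451584 + 213565\right) = 35764 + 665149 = 700913$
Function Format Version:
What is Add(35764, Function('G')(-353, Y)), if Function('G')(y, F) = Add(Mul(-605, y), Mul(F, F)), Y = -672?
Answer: 700913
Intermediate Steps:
Function('G')(y, F) = Add(Pow(F, 2), Mul(-605, y)) (Function('G')(y, F) = Add(Mul(-605, y), Pow(F, 2)) = Add(Pow(F, 2), Mul(-605, y)))
Add(35764, Function('G')(-353, Y)) = Add(35764, Add(Pow(-672, 2), Mul(-605, -353))) = Add(35764, Add(451584, 213565)) = Add(35764, 665149) = 700913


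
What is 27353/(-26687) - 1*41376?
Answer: -1104228665/26687 ≈ -41377.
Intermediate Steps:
27353/(-26687) - 1*41376 = 27353*(-1/26687) - 41376 = -27353/26687 - 41376 = -1104228665/26687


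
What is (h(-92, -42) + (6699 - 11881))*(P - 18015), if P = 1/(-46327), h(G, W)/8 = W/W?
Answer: 4318121607644/46327 ≈ 9.3210e+7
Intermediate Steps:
h(G, W) = 8 (h(G, W) = 8*(W/W) = 8*1 = 8)
P = -1/46327 ≈ -2.1586e-5
(h(-92, -42) + (6699 - 11881))*(P - 18015) = (8 + (6699 - 11881))*(-1/46327 - 18015) = (8 - 5182)*(-834580906/46327) = -5174*(-834580906/46327) = 4318121607644/46327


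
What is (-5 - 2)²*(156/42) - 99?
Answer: 83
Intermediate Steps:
(-5 - 2)²*(156/42) - 99 = (-7)²*(156*(1/42)) - 99 = 49*(26/7) - 99 = 182 - 99 = 83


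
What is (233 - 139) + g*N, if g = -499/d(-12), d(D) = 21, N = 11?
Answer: -3515/21 ≈ -167.38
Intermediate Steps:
g = -499/21 ≈ -23.762
(233 - 139) + g*N = (233 - 139) - 499/21*11 = 94 - 5489/21 = -3515/21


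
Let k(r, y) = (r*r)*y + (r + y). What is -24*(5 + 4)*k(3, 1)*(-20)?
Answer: 56160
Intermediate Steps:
k(r, y) = r + y + y*r² (k(r, y) = r²*y + (r + y) = y*r² + (r + y) = r + y + y*r²)
-24*(5 + 4)*k(3, 1)*(-20) = -24*(5 + 4)*(3 + 1 + 1*3²)*(-20) = -216*(3 + 1 + 1*9)*(-20) = -216*(3 + 1 + 9)*(-20) = -216*13*(-20) = -24*117*(-20) = -2808*(-20) = 56160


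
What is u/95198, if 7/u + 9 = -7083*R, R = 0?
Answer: -7/856782 ≈ -8.1701e-6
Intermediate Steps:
u = -7/9 (u = 7/(-9 - 7083*0) = 7/(-9 + 0) = 7/(-9) = 7*(-⅑) = -7/9 ≈ -0.77778)
u/95198 = -7/9/95198 = -7/9*1/95198 = -7/856782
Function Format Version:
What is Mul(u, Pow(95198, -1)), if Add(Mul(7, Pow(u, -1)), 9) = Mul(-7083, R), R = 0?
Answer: Rational(-7, 856782) ≈ -8.1701e-6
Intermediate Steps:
u = Rational(-7, 9) (u = Mul(7, Pow(Add(-9, Mul(-7083, 0)), -1)) = Mul(7, Pow(Add(-9, 0), -1)) = Mul(7, Pow(-9, -1)) = Mul(7, Rational(-1, 9)) = Rational(-7, 9) ≈ -0.77778)
Mul(u, Pow(95198, -1)) = Mul(Rational(-7, 9), Pow(95198, -1)) = Mul(Rational(-7, 9), Rational(1, 95198)) = Rational(-7, 856782)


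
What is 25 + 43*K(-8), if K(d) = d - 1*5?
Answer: -534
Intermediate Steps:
K(d) = -5 + d (K(d) = d - 5 = -5 + d)
25 + 43*K(-8) = 25 + 43*(-5 - 8) = 25 + 43*(-13) = 25 - 559 = -534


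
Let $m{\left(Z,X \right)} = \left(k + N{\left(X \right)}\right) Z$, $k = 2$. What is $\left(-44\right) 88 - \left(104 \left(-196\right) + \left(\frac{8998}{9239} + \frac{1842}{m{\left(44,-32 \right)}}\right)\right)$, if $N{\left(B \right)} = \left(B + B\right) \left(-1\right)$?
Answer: $\frac{73829122707}{4471676} \approx 16510.0$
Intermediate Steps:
$N{\left(B \right)} = - 2 B$ ($N{\left(B \right)} = 2 B \left(-1\right) = - 2 B$)
$m{\left(Z,X \right)} = Z \left(2 - 2 X\right)$ ($m{\left(Z,X \right)} = \left(2 - 2 X\right) Z = Z \left(2 - 2 X\right)$)
$\left(-44\right) 88 - \left(104 \left(-196\right) + \left(\frac{8998}{9239} + \frac{1842}{m{\left(44,-32 \right)}}\right)\right) = \left(-44\right) 88 - \left(104 \left(-196\right) + \left(\frac{8998}{9239} + \frac{1842}{2 \cdot 44 \left(1 - -32\right)}\right)\right) = -3872 - \left(-20384 + \left(8998 \cdot \frac{1}{9239} + \frac{1842}{2 \cdot 44 \left(1 + 32\right)}\right)\right) = -3872 - \left(-20384 + \left(\frac{8998}{9239} + \frac{1842}{2 \cdot 44 \cdot 33}\right)\right) = -3872 - \left(-20384 + \left(\frac{8998}{9239} + \frac{1842}{2904}\right)\right) = -3872 - \left(-20384 + \left(\frac{8998}{9239} + 1842 \cdot \frac{1}{2904}\right)\right) = -3872 - \left(-20384 + \left(\frac{8998}{9239} + \frac{307}{484}\right)\right) = -3872 - \left(-20384 + \frac{7191405}{4471676}\right) = -3872 - - \frac{91143452179}{4471676} = -3872 + \frac{91143452179}{4471676} = \frac{73829122707}{4471676}$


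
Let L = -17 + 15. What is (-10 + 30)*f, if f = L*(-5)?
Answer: 200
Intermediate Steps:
L = -2
f = 10 (f = -2*(-5) = 10)
(-10 + 30)*f = (-10 + 30)*10 = 20*10 = 200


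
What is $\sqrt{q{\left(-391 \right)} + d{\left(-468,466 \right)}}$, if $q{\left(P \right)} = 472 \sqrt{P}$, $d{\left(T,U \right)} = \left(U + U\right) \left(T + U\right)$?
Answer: $2 \sqrt{-466 + 118 i \sqrt{391}} \approx 61.861 + 75.437 i$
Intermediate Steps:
$d{\left(T,U \right)} = 2 U \left(T + U\right)$
$\sqrt{q{\left(-391 \right)} + d{\left(-468,466 \right)}} = \sqrt{472 \sqrt{-391} + 2 \cdot 466 \left(-468 + 466\right)} = \sqrt{472 i \sqrt{391} + 2 \cdot 466 \left(-2\right)} = \sqrt{472 i \sqrt{391} - 1864} = \sqrt{-1864 + 472 i \sqrt{391}}$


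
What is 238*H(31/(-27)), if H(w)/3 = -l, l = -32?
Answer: 22848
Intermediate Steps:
H(w) = 96 (H(w) = 3*(-1*(-32)) = 3*32 = 96)
238*H(31/(-27)) = 238*96 = 22848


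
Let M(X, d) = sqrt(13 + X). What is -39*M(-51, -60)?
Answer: -39*I*sqrt(38) ≈ -240.41*I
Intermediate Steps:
-39*M(-51, -60) = -39*sqrt(13 - 51) = -39*I*sqrt(38)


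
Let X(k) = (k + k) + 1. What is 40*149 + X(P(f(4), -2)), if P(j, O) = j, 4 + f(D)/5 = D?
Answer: 5961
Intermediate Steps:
f(D) = -20 + 5*D
X(k) = 1 + 2*k (X(k) = 2*k + 1 = 1 + 2*k)
40*149 + X(P(f(4), -2)) = 40*149 + (1 + 2*(-20 + 5*4)) = 5960 + (1 + 2*(-20 + 20)) = 5960 + (1 + 2*0) = 5960 + (1 + 0) = 5960 + 1 = 5961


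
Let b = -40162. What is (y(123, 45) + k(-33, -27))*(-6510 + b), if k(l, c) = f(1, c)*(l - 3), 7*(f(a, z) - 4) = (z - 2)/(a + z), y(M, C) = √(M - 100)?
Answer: 635952672/91 - 46672*√23 ≈ 6.7647e+6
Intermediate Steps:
y(M, C) = √(-100 + M)
f(a, z) = 4 + (-2 + z)/(7*(a + z)) (f(a, z) = 4 + ((z - 2)/(a + z))/7 = 4 + ((-2 + z)/(a + z))/7 = 4 + (-2 + z)/(7*(a + z)))
k(l, c) = (-3 + l)*(26 + 29*c)/(7*(1 + c)) (k(l, c) = ((-2 + 28*1 + 29*c)/(7*(1 + c)))*(l - 3) = ((-2 + 28 + 29*c)/(7*(1 + c)))*(-3 + l) = ((26 + 29*c)/(7*(1 + c)))*(-3 + l) = (-3 + l)*(26 + 29*c)/(7*(1 + c)))
(y(123, 45) + k(-33, -27))*(-6510 + b) = (√(-100 + 123) + (-3 - 33)*(26 + 29*(-27))/(7*(1 - 27)))*(-6510 - 40162) = (√23 + (⅐)*(-36)*(26 - 783)/(-26))*(-46672) = (√23 + (⅐)*(-1/26)*(-36)*(-757))*(-46672) = (√23 - 13626/91)*(-46672) = (-13626/91 + √23)*(-46672) = 635952672/91 - 46672*√23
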